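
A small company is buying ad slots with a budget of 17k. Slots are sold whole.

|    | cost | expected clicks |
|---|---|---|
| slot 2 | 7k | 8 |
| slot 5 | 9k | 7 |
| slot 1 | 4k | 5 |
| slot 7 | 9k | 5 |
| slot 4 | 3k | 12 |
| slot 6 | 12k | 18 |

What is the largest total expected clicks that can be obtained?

30

Treat it as a binary knapsack problem.
Take slot 4 and slot 6: cost 3 + 12 = 15 ≤ 17, expected clicks 12 + 18 = 30.
No other feasible combination does better.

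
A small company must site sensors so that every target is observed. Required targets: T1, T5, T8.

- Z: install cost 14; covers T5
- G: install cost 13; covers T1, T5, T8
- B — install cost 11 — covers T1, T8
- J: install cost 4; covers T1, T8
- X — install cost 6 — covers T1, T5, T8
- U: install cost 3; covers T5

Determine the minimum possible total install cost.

The greedy cost-per-new-target heuristic would pick J and U for 7, but a cheaper cover exists.
X alone covers T1, T5, T8 — every target.
Total install cost: 6.
No cover costs less than 6.

6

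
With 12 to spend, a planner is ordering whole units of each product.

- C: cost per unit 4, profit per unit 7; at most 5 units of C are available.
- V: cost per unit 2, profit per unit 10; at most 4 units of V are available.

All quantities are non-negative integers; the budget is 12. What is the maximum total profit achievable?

47

This is a bounded integer knapsack.
V has the best ratio (10/2); taking only V gives at most 4×10 = 40 (stopped by the supply cap of 4).
Mixing does better — 1×C and 4×V: cost 12 ≤ 12, profit 1·7 + 4·10 = 47.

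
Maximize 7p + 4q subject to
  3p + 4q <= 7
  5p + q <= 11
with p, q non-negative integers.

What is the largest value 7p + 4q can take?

14

Relaxing integrality, the LP optimum is 15.71 at (p,q) = (2.18, 0.118), which is not an integer point.
(p,q)=(2,0) is feasible, giving 14.
(p,q)=(1,1) is feasible, giving 11.
(p,q)=(1,0) is feasible, giving 7.
The best lattice point is (2,0), giving 14.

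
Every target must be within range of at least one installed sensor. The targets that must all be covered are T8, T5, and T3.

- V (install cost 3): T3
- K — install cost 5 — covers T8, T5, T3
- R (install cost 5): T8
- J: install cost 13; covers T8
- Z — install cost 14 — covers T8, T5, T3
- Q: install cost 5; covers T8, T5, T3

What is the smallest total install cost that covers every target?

This is an integer covering problem.
K alone covers T8, T5, T3 — every target.
Total install cost: 5.
No cover costs less than 5.

5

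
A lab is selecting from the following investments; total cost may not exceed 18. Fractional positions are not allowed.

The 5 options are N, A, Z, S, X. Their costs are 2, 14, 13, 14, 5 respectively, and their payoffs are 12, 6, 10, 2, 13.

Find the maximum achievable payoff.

Allowing fractional choices, the relaxed optimum would be about 33.5, but investments are indivisible.
N + X: cost 2 + 5 = 7 ≤ 18, payoff 12 + 13 = 25.
Z + X: cost 13 + 5 = 18 ≤ 18, payoff 10 + 13 = 23.
Best is N and X with total payoff 25.

25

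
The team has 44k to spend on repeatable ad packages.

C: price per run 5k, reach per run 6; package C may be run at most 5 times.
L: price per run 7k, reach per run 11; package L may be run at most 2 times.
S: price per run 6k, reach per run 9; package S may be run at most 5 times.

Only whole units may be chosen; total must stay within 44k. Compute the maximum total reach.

1×C, 2×L, and 4×S: price 43 ≤ 44, reach 1·6 + 2·11 + 4·9 = 64.
2×L and 5×S: price 44 ≤ 44, reach 2·11 + 5·9 = 67.
Best is 67.

67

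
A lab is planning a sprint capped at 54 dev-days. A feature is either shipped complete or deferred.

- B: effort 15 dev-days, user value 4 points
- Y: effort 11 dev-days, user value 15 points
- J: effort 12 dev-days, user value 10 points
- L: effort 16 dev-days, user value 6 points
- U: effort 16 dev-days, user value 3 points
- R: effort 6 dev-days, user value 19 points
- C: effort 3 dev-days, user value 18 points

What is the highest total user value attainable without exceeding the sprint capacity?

68

Allowing fractional choices, the relaxed optimum would be about 69.6, but features are indivisible.
Y + J + L + R + C: effort 11 + 12 + 16 + 6 + 3 = 48 ≤ 54, user value 15 + 10 + 6 + 19 + 18 = 68.
Y + J + U + R + C: effort 11 + 12 + 16 + 6 + 3 = 48 ≤ 54, user value 15 + 10 + 3 + 19 + 18 = 65.
B + Y + J + R + C: effort 15 + 11 + 12 + 6 + 3 = 47 ≤ 54, user value 4 + 15 + 10 + 19 + 18 = 66.
Best is Y, J, L, R, and C with total user value 68.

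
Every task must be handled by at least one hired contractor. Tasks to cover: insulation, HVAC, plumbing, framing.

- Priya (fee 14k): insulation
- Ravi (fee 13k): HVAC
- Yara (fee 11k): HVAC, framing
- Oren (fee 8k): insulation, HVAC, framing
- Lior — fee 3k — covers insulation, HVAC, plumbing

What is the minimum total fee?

11

This is a weighted set-cover instance.
Choose Oren and Lior: together they cover insulation, HVAC, plumbing, framing — every task.
Total fee: 8 + 3 = 11.
No cover costs less than 11.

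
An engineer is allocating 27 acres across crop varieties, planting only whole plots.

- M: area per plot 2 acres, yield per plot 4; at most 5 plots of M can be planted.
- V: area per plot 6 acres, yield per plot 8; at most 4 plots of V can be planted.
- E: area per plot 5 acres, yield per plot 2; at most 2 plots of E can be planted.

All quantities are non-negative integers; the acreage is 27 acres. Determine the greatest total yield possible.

40

This is a bounded integer knapsack.
Take 4×M and 3×V: area 26 ≤ 27, yield 4·4 + 3·8 = 40.
No other integer combination yields more.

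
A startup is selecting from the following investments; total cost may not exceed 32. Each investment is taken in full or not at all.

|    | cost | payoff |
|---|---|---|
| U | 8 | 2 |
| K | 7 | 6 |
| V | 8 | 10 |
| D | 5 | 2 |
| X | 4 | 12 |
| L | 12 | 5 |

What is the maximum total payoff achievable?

33

Treat it as a binary knapsack problem.
Take K, V, X, and L: cost 7 + 8 + 4 + 12 = 31 ≤ 32, payoff 6 + 10 + 12 + 5 = 33.
No other feasible combination does better.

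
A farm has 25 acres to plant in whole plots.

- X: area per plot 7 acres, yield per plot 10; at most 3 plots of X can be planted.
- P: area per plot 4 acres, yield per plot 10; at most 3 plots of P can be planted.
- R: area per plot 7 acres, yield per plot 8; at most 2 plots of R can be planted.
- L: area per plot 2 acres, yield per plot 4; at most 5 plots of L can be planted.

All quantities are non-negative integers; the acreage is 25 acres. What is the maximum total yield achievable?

3×P and 5×L: area 22 ≤ 25, yield 3·10 + 5·4 = 50.
1×X, 3×P, and 3×L: area 25 ≤ 25, yield 1·10 + 3·10 + 3·4 = 52.
Best is 52.

52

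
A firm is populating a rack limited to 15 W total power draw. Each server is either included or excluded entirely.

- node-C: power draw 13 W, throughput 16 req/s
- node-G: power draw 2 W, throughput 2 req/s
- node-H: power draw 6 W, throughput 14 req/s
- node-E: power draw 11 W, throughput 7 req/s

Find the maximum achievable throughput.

Take node-C and node-G: power draw 13 + 2 = 15 ≤ 15, throughput 16 + 2 = 18.
No other feasible combination does better.

18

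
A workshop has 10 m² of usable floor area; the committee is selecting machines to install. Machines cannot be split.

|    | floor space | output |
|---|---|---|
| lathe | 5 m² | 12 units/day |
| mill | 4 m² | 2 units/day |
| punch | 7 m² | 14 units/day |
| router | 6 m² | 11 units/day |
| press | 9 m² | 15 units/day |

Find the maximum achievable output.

Allowing fractional choices, the relaxed optimum would be about 22.0, but machines are indivisible.
punch: floor space 7 ≤ 10, output 14.
press: floor space 9 ≤ 10, output 15.
lathe + mill: floor space 5 + 4 = 9 ≤ 10, output 12 + 2 = 14.
Best is press with total output 15.

15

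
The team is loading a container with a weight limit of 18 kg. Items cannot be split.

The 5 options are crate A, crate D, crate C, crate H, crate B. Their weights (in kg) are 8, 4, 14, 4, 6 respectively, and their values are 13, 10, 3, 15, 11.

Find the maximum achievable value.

39

Take crate A, crate H, and crate B: weight 8 + 4 + 6 = 18 ≤ 18, value 13 + 15 + 11 = 39.
No other feasible combination does better.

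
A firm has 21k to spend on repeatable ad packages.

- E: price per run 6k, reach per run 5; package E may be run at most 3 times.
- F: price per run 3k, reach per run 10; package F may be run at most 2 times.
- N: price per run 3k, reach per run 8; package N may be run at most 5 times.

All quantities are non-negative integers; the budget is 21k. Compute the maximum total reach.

60

This is a bounded integer knapsack.
F has the best ratio (10/3); taking only F gives at most 2×10 = 20 (stopped by the supply cap of 2).
Mixing does better — 2×F and 5×N: price 21 ≤ 21, reach 2·10 + 5·8 = 60.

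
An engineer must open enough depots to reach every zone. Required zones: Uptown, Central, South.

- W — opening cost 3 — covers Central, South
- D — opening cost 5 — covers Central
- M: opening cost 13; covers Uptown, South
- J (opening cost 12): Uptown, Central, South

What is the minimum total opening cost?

12

This is a weighted set-cover instance.
The greedy cost-per-new-zone heuristic would pick W and J for 15, but a cheaper cover exists.
J alone covers Uptown, Central, South — every zone.
Total opening cost: 12.
No cover costs less than 12.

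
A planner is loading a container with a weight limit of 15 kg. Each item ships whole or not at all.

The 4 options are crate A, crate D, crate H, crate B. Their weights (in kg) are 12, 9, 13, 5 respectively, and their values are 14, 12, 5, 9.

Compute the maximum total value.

crate D + crate B: weight 9 + 5 = 14 ≤ 15, value 12 + 9 = 21.
crate A: weight 12 ≤ 15, value 14.
crate D: weight 9 ≤ 15, value 12.
Best is crate D and crate B with total value 21.

21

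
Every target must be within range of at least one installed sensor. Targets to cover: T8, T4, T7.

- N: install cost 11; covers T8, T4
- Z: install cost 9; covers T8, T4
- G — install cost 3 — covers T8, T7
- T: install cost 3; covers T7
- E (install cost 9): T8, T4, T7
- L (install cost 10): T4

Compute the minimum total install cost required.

9

E alone covers T8, T4, T7 — every target.
Total install cost: 9.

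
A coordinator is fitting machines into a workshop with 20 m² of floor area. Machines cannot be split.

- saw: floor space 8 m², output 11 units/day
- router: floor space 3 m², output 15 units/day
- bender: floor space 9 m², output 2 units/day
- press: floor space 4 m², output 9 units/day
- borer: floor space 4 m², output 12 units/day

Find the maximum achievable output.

47

This is an integer program with binary decision variables.
router + bender + press + borer: floor space 3 + 9 + 4 + 4 = 20 ≤ 20, output 15 + 2 + 9 + 12 = 38.
saw + router + borer: floor space 8 + 3 + 4 = 15 ≤ 20, output 11 + 15 + 12 = 38.
saw + router + press + borer: floor space 8 + 3 + 4 + 4 = 19 ≤ 20, output 11 + 15 + 9 + 12 = 47.
Best is saw, router, press, and borer with total output 47.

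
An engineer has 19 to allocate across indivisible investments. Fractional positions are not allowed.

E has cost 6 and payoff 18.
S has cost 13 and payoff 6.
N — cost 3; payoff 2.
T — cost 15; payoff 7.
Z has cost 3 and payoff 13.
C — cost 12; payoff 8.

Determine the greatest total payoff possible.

33

E + N + Z: cost 6 + 3 + 3 = 12 ≤ 19, payoff 18 + 2 + 13 = 33.
E + Z: cost 6 + 3 = 9 ≤ 19, payoff 18 + 13 = 31.
E + C: cost 6 + 12 = 18 ≤ 19, payoff 18 + 8 = 26.
Best is E, N, and Z with total payoff 33.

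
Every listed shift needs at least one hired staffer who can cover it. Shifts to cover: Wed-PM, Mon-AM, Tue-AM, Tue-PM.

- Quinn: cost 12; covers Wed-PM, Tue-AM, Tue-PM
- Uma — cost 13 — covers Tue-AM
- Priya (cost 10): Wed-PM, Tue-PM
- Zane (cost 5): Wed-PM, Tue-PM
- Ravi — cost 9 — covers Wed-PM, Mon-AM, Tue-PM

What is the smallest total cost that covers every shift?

The greedy cost-per-new-shift heuristic would pick Zane, Ravi, and Quinn for 26, but a cheaper cover exists.
Choose Quinn and Ravi: together they cover Wed-PM, Mon-AM, Tue-AM, Tue-PM — every shift.
Total cost: 12 + 9 = 21.
No cover costs less than 21.

21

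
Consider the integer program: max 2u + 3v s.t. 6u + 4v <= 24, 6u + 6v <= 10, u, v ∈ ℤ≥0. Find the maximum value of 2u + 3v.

The continuous relaxation peaks at (0, 1.67) with value 5.00; rounding to a feasible lattice point costs some objective.
(u,v)=(0,1): 6·0+4·1=4≤24, 6·0+6·1=6≤10, objective 3.
(u,v)=(1,0): 6·1+4·0=6≤24, 6·1+6·0=6≤10, objective 2.
(u,v)=(0,0): 6·0+4·0=0≤24, 6·0+6·0=0≤10, objective 0.
The best lattice point is (0,1), giving 3.

3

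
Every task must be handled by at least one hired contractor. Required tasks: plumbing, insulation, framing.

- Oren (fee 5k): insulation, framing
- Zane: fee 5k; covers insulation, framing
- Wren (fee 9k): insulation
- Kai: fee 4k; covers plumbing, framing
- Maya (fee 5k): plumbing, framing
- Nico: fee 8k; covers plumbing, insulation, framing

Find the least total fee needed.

The greedy cost-per-new-task heuristic would pick Kai and Oren for 9, but a cheaper cover exists.
Nico alone covers plumbing, insulation, framing — every task.
Total fee: 8.
No cover costs less than 8.

8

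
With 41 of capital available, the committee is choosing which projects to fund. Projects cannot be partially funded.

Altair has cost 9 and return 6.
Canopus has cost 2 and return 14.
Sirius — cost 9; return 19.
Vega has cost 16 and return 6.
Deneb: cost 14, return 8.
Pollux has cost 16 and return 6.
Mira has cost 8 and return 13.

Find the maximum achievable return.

Take Canopus, Sirius, Deneb, and Mira: cost 2 + 9 + 14 + 8 = 33 ≤ 41, return 14 + 19 + 8 + 13 = 54.
No other feasible combination does better.

54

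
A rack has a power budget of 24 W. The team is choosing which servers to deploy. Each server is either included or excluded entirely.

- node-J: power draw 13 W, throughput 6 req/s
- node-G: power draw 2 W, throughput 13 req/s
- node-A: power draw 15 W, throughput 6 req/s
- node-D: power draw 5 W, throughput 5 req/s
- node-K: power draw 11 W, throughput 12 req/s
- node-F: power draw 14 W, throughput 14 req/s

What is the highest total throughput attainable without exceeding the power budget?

Allowing fractional choices, the relaxed optimum would be about 36.0, but servers are indivisible.
node-G + node-D + node-K: power draw 2 + 5 + 11 = 18 ≤ 24, throughput 13 + 5 + 12 = 30.
node-G + node-D + node-F: power draw 2 + 5 + 14 = 21 ≤ 24, throughput 13 + 5 + 14 = 32.
Best is node-G, node-D, and node-F with total throughput 32.

32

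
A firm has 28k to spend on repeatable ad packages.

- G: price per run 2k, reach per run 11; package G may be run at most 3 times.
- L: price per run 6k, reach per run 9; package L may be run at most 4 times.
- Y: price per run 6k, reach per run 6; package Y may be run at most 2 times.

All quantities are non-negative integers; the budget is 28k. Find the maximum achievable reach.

60

G has the best ratio (11/2); taking only G gives at most 3×11 = 33 (stopped by the supply cap of 3).
Mixing does better — 3×G and 3×L: price 24 ≤ 28, reach 3·11 + 3·9 = 60.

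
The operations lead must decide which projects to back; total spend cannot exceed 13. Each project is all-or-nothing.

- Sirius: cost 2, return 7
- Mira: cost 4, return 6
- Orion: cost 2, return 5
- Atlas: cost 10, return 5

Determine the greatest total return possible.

18

Take Sirius, Mira, and Orion: cost 2 + 4 + 2 = 8 ≤ 13, return 7 + 6 + 5 = 18.
No other feasible combination does better.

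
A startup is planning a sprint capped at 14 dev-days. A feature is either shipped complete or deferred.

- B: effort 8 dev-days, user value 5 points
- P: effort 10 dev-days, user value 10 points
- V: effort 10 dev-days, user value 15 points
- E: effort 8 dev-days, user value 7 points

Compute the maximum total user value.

15

This is an integer program with binary decision variables.
Allowing fractional choices, the relaxed optimum would be about 19.0, but features are indivisible.
V: effort 10 ≤ 14, user value 15.
P: effort 10 ≤ 14, user value 10.
Best is V with total user value 15.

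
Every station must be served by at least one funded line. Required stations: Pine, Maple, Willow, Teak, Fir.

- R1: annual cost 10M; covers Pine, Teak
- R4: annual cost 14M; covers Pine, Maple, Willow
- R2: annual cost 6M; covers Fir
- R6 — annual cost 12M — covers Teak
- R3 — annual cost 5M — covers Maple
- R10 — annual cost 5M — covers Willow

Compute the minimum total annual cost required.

26

Choose R1, R2, R3, and R10: together they cover Pine, Maple, Willow, Teak, Fir — every station.
Total annual cost: 10 + 6 + 5 + 5 = 26.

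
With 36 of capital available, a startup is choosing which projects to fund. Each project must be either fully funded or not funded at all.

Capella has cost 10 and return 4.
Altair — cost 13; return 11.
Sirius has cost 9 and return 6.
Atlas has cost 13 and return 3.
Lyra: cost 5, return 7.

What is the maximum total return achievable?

24

This is an integer program with binary decision variables.
Take Altair, Sirius, and Lyra: cost 13 + 9 + 5 = 27 ≤ 36, return 11 + 6 + 7 = 24.
No other feasible combination does better.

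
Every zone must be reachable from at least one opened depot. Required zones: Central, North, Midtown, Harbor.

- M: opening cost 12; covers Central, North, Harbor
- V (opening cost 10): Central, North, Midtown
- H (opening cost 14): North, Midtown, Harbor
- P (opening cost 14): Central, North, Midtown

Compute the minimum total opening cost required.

22

This is a weighted set-cover instance.
Choose M and V: together they cover Central, North, Midtown, Harbor — every zone.
Total opening cost: 12 + 10 = 22.
No cover costs less than 22.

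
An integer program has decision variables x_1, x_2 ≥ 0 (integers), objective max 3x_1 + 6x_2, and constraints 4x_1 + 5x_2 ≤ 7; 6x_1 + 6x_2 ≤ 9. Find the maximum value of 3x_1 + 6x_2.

6

The continuous relaxation peaks at (0, 1.4) with value 8.40; rounding to a feasible lattice point costs some objective.
(x_1,x_2)=(0,1): 4·0+5·1=5≤7, 6·0+6·1=6≤9, objective 6.
(x_1,x_2)=(1,0): 4·1+5·0=4≤7, 6·1+6·0=6≤9, objective 3.
(x_1,x_2)=(0,0): 4·0+5·0=0≤7, 6·0+6·0=0≤9, objective 0.
The best lattice point is (0,1), giving 6.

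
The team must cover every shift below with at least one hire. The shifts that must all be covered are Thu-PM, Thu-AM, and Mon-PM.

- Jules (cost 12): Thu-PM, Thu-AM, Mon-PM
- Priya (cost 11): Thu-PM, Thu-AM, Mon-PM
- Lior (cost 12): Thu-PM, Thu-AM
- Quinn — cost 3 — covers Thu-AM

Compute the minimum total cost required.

This is a weighted set-cover instance.
The greedy cost-per-new-shift heuristic would pick Quinn and Priya for 14, but a cheaper cover exists.
Priya alone covers Thu-PM, Thu-AM, Mon-PM — every shift.
Total cost: 11.
No cover costs less than 11.

11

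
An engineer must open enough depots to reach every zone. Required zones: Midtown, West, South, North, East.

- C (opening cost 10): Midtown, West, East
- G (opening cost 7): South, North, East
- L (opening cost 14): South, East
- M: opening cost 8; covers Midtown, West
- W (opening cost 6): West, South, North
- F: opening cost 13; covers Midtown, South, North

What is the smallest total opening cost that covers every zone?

Choose G and M: together they cover Midtown, West, South, North, East — every zone.
Total opening cost: 7 + 8 = 15.

15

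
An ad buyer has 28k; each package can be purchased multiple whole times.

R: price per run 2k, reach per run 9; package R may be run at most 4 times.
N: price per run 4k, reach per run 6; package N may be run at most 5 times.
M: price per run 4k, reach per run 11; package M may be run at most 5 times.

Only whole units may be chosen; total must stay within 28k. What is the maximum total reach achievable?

This is a bounded integer knapsack.
Take 4×R and 5×M: price 28 ≤ 28, reach 4·9 + 5·11 = 91.
R has the best ratio (9/2) and is taken to its limit of 4; remaining capacity is filled optimally with the others.

91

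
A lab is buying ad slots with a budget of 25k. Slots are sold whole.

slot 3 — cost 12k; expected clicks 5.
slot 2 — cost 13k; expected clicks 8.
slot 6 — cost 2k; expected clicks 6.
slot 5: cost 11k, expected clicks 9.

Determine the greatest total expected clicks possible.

20

slot 3 + slot 6 + slot 5: cost 12 + 2 + 11 = 25 ≤ 25, expected clicks 5 + 6 + 9 = 20.
slot 2 + slot 5: cost 13 + 11 = 24 ≤ 25, expected clicks 8 + 9 = 17.
slot 6 + slot 5: cost 2 + 11 = 13 ≤ 25, expected clicks 6 + 9 = 15.
Best is slot 3, slot 6, and slot 5 with total expected clicks 20.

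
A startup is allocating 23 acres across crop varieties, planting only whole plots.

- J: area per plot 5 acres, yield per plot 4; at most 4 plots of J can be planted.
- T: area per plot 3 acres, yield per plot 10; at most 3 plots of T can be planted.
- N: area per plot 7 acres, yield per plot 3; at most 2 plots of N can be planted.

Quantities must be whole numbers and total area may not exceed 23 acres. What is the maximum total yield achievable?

38

T has the best ratio (10/3); taking only T gives at most 3×10 = 30 (stopped by the supply cap of 3).
Mixing does better — 2×J and 3×T: area 19 ≤ 23, yield 2·4 + 3·10 = 38.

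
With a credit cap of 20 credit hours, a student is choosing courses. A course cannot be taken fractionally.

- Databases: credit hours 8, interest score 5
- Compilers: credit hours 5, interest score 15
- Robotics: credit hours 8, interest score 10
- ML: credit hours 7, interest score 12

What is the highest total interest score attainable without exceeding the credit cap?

This is an integer program with binary decision variables.
Databases + Compilers + ML: credit hours 8 + 5 + 7 = 20 ≤ 20, interest score 5 + 15 + 12 = 32.
Compilers + Robotics + ML: credit hours 5 + 8 + 7 = 20 ≤ 20, interest score 15 + 10 + 12 = 37.
Best is Compilers, Robotics, and ML with total interest score 37.

37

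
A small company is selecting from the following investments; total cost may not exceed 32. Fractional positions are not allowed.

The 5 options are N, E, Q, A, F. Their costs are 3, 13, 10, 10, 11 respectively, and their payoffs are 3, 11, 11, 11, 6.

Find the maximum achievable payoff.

28

Allowing fractional choices, the relaxed optimum would be about 32.6, but investments are indivisible.
Q + A + F: cost 10 + 10 + 11 = 31 ≤ 32, payoff 11 + 11 + 6 = 28.
N + Q + A: cost 3 + 10 + 10 = 23 ≤ 32, payoff 3 + 11 + 11 = 25.
N + E + Q: cost 3 + 13 + 10 = 26 ≤ 32, payoff 3 + 11 + 11 = 25.
Best is Q, A, and F with total payoff 28.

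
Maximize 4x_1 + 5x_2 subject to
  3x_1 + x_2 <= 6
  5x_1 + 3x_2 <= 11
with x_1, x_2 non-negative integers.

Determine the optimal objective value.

15

(x_1,x_2)=(0,3) is feasible, giving 15.
(x_1,x_2)=(1,2) is feasible, giving 14.
(x_1,x_2)=(0,2) is feasible, giving 10.
The best lattice point is (0,3), giving 15.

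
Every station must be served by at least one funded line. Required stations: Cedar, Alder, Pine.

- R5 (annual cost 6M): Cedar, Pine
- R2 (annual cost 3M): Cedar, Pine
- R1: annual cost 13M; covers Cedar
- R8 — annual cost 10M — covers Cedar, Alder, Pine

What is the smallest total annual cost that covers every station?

This is an integer covering problem.
The greedy cost-per-new-station heuristic would pick R2 and R8 for 13, but a cheaper cover exists.
R8 alone covers Cedar, Alder, Pine — every station.
Total annual cost: 10.
No cover costs less than 10.

10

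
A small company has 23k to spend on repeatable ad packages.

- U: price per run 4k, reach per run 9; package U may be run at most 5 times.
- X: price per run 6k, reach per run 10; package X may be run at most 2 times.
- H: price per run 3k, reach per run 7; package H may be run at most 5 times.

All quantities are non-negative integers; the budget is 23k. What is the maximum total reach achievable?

53

This is a bounded integer knapsack.
5×U and 1×H: price 23 ≤ 23, reach 5·9 + 1·7 = 52.
2×U and 5×H: price 23 ≤ 23, reach 2·9 + 5·7 = 53.
Best is 53.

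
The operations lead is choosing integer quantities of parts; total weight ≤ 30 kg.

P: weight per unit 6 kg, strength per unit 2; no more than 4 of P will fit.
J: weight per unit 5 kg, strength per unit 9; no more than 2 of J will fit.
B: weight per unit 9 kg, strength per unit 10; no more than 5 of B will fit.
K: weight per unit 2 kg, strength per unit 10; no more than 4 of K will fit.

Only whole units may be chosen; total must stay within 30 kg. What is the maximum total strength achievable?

This is a bounded integer knapsack.
2×P, 2×J, and 4×K: weight 30 ≤ 30, strength 2·2 + 2·9 + 4·10 = 62.
2×J, 1×B, and 4×K: weight 27 ≤ 30, strength 2·9 + 1·10 + 4·10 = 68.
Best is 68.

68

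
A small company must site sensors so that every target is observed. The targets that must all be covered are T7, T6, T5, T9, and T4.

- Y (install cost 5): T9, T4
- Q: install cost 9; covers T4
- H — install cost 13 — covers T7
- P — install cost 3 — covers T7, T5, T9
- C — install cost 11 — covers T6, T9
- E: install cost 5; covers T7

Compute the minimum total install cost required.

19

Choose Y, P, and C: together they cover T7, T6, T5, T9, T4 — every target.
Total install cost: 5 + 3 + 11 = 19.
No cover costs less than 19.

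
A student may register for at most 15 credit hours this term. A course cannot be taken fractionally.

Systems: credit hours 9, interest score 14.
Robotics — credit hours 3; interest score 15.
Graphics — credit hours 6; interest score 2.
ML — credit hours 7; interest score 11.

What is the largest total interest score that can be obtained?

29

Treat it as a binary knapsack problem.
Allowing fractional choices, the relaxed optimum would be about 33.8, but courses are indivisible.
Robotics + ML: credit hours 3 + 7 = 10 ≤ 15, interest score 15 + 11 = 26.
Robotics + Graphics: credit hours 3 + 6 = 9 ≤ 15, interest score 15 + 2 = 17.
Systems + Robotics: credit hours 9 + 3 = 12 ≤ 15, interest score 14 + 15 = 29.
Best is Systems and Robotics with total interest score 29.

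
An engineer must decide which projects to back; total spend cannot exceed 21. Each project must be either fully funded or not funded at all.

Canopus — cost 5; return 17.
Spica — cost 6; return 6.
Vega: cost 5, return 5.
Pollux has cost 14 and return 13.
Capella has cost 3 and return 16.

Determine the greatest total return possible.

44

Take Canopus, Spica, Vega, and Capella: cost 5 + 6 + 5 + 3 = 19 ≤ 21, return 17 + 6 + 5 + 16 = 44.
No other feasible combination does better.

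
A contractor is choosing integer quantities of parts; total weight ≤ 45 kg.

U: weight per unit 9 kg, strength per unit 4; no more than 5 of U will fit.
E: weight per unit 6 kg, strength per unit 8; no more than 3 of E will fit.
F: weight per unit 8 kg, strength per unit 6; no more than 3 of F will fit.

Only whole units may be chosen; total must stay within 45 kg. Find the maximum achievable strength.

This is a bounded integer knapsack.
1×U, 3×E, and 2×F: weight 43 ≤ 45, strength 1·4 + 3·8 + 2·6 = 40.
3×E and 3×F: weight 42 ≤ 45, strength 3·8 + 3·6 = 42.
Best is 42.

42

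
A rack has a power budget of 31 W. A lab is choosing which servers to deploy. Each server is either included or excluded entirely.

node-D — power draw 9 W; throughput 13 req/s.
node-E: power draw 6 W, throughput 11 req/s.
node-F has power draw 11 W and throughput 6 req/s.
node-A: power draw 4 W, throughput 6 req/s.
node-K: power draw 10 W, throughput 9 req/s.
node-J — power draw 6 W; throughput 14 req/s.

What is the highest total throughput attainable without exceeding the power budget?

Allowing fractional choices, the relaxed optimum would be about 49.4, but servers are indivisible.
node-D + node-A + node-K + node-J: power draw 9 + 4 + 10 + 6 = 29 ≤ 31, throughput 13 + 6 + 9 + 14 = 42.
node-D + node-E + node-K + node-J: power draw 9 + 6 + 10 + 6 = 31 ≤ 31, throughput 13 + 11 + 9 + 14 = 47.
node-D + node-E + node-A + node-J: power draw 9 + 6 + 4 + 6 = 25 ≤ 31, throughput 13 + 11 + 6 + 14 = 44.
Best is node-D, node-E, node-K, and node-J with total throughput 47.

47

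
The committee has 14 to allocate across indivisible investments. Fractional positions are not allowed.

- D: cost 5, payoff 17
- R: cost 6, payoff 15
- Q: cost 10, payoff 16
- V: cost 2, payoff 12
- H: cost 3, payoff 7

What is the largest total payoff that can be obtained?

44

Allowing fractional choices, the relaxed optimum would be about 46.3, but investments are indivisible.
D + R + H: cost 5 + 6 + 3 = 14 ≤ 14, payoff 17 + 15 + 7 = 39.
D + V + H: cost 5 + 2 + 3 = 10 ≤ 14, payoff 17 + 12 + 7 = 36.
D + R + V: cost 5 + 6 + 2 = 13 ≤ 14, payoff 17 + 15 + 12 = 44.
Best is D, R, and V with total payoff 44.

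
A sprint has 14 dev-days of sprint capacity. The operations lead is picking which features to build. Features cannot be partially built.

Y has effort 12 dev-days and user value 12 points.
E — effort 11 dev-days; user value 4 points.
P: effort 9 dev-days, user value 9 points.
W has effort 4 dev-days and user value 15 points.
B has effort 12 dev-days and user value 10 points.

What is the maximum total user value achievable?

24

Allowing fractional choices, the relaxed optimum would be about 25.0, but features are indivisible.
W: effort 4 ≤ 14, user value 15.
Y: effort 12 ≤ 14, user value 12.
P + W: effort 9 + 4 = 13 ≤ 14, user value 9 + 15 = 24.
Best is P and W with total user value 24.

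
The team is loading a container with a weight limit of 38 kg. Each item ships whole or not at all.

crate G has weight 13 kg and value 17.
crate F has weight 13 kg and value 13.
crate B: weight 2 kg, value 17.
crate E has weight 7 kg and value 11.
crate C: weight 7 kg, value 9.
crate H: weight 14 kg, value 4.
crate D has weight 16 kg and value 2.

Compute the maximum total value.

This is an integer program with binary decision variables.
crate G + crate F + crate B + crate E: weight 13 + 13 + 2 + 7 = 35 ≤ 38, value 17 + 13 + 17 + 11 = 58.
crate G + crate B + crate E + crate C: weight 13 + 2 + 7 + 7 = 29 ≤ 38, value 17 + 17 + 11 + 9 = 54.
crate G + crate F + crate B + crate C: weight 13 + 13 + 2 + 7 = 35 ≤ 38, value 17 + 13 + 17 + 9 = 56.
Best is crate G, crate F, crate B, and crate E with total value 58.

58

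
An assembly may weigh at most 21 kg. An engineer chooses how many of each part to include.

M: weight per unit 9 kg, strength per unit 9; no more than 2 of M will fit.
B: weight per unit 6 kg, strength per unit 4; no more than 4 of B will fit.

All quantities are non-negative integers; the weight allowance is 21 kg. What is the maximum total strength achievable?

This is a bounded integer knapsack.
Take 2×M: weight 18 ≤ 21, strength 2·9 = 18.
M has the best ratio (9/9) and is taken to its limit of 2; remaining capacity is filled optimally with the others.

18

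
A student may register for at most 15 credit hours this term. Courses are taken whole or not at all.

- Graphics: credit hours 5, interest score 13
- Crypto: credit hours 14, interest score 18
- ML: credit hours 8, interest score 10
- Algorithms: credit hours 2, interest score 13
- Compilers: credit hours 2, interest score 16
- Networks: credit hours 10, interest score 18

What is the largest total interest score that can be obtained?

47

This is a 0-1 knapsack instance.
Graphics + Algorithms + Compilers: credit hours 5 + 2 + 2 = 9 ≤ 15, interest score 13 + 13 + 16 = 42.
Algorithms + Compilers + Networks: credit hours 2 + 2 + 10 = 14 ≤ 15, interest score 13 + 16 + 18 = 47.
Best is Algorithms, Compilers, and Networks with total interest score 47.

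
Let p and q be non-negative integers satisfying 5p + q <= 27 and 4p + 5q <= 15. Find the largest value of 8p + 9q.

Relaxing integrality, the LP optimum is 30.00 at (p,q) = (3.75, 0), which is not an integer point.
(p,q)=(0,3): 5·0+1·3=3≤27, 4·0+5·3=15≤15, objective 27.
(p,q)=(1,2): 5·1+1·2=7≤27, 4·1+5·2=14≤15, objective 26.
Maximum is 27 at (p,q)=(0,3).

27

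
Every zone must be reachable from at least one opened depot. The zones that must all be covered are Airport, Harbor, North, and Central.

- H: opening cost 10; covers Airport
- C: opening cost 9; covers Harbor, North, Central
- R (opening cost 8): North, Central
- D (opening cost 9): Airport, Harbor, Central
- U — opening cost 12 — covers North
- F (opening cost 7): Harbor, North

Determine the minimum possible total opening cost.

16

This is a weighted set-cover instance.
Choose D and F: together they cover Airport, Harbor, North, Central — every zone.
Total opening cost: 9 + 7 = 16.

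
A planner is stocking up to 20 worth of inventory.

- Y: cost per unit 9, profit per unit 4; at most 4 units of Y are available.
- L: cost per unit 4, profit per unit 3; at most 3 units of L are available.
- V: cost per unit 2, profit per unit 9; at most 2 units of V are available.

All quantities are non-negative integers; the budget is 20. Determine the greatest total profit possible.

1×Y, 1×L, and 2×V: cost 17 ≤ 20, profit 1·4 + 1·3 + 2·9 = 25.
3×L and 2×V: cost 16 ≤ 20, profit 3·3 + 2·9 = 27.
Best is 27.

27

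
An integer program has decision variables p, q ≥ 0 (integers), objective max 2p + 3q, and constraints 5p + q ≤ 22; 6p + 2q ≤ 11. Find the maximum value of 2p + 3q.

The continuous relaxation peaks at (0, 5.5) with value 16.50; rounding to a feasible lattice point costs some objective.
(p,q)=(0,5) is feasible, giving 15.
(p,q)=(0,4) is feasible, giving 12.
The best lattice point is (0,5), giving 15.

15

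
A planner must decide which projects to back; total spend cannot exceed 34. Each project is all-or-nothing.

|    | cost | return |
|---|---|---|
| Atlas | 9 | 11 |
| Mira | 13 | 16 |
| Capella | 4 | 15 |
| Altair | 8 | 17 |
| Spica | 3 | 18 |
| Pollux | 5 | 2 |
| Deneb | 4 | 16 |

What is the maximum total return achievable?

82

Take Mira, Capella, Altair, Spica, and Deneb: cost 13 + 4 + 8 + 3 + 4 = 32 ≤ 34, return 16 + 15 + 17 + 18 + 16 = 82.
No other feasible combination does better.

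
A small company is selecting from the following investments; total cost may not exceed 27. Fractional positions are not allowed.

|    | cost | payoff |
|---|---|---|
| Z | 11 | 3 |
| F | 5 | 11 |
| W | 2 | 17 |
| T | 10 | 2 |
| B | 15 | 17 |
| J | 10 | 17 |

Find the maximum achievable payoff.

51

This is a 0-1 knapsack instance.
Allowing fractional choices, the relaxed optimum would be about 56.3, but investments are indivisible.
F + W + T + J: cost 5 + 2 + 10 + 10 = 27 ≤ 27, payoff 11 + 17 + 2 + 17 = 47.
F + W + J: cost 5 + 2 + 10 = 17 ≤ 27, payoff 11 + 17 + 17 = 45.
W + B + J: cost 2 + 15 + 10 = 27 ≤ 27, payoff 17 + 17 + 17 = 51.
Best is W, B, and J with total payoff 51.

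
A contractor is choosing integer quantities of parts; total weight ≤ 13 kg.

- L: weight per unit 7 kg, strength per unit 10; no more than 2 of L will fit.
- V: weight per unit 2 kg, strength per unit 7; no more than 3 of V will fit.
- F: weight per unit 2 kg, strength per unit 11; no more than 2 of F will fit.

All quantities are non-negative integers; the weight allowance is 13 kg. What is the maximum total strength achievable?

43

F has the best ratio (11/2); taking only F gives at most 2×11 = 22 (stopped by the supply cap of 2).
Mixing does better — 3×V and 2×F: weight 10 ≤ 13, strength 3·7 + 2·11 = 43.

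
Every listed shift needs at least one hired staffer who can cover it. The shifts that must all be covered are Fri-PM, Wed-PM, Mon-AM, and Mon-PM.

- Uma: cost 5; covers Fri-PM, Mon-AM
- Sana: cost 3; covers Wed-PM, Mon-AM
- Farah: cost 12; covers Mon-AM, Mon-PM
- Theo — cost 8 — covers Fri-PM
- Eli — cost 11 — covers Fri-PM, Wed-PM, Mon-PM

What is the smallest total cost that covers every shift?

14

The greedy cost-per-new-shift heuristic would pick Sana, Uma, and Eli for 19, but a cheaper cover exists.
Choose Sana and Eli: together they cover Fri-PM, Wed-PM, Mon-AM, Mon-PM — every shift.
Total cost: 3 + 11 = 14.
No cover costs less than 14.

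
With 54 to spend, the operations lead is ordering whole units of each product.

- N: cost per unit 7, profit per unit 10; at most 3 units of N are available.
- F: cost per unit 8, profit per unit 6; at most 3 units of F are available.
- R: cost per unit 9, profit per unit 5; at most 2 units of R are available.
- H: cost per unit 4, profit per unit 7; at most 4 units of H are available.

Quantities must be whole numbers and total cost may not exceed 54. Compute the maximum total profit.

70

H has the best ratio (7/4); taking only H gives at most 4×7 = 28 (stopped by the supply cap of 4).
Mixing does better — 3×N, 2×F, and 4×H: cost 53 ≤ 54, profit 3·10 + 2·6 + 4·7 = 70.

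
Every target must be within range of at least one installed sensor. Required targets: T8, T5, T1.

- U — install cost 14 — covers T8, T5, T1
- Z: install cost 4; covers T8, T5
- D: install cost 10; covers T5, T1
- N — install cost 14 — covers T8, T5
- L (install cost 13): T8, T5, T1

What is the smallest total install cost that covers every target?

13

L alone covers T8, T5, T1 — every target.
Total install cost: 13.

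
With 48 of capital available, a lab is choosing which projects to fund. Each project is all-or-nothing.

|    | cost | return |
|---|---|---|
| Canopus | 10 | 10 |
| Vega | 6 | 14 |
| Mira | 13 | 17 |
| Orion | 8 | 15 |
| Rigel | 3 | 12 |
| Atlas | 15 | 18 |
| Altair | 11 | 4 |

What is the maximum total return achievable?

76

Vega + Mira + Orion + Rigel + Atlas: cost 6 + 13 + 8 + 3 + 15 = 45 ≤ 48, return 14 + 17 + 15 + 12 + 18 = 76.
Canopus + Vega + Mira + Rigel + Atlas: cost 10 + 6 + 13 + 3 + 15 = 47 ≤ 48, return 10 + 14 + 17 + 12 + 18 = 71.
Best is Vega, Mira, Orion, Rigel, and Atlas with total return 76.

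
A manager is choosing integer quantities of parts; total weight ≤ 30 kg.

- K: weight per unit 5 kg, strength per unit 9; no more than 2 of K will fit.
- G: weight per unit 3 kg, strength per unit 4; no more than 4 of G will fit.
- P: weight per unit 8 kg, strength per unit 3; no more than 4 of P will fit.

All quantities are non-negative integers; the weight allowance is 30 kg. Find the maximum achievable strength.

37

2×K and 4×G: weight 22 ≤ 30, strength 2·9 + 4·4 = 34.
2×K, 4×G, and 1×P: weight 30 ≤ 30, strength 2·9 + 4·4 + 1·3 = 37.
Best is 37.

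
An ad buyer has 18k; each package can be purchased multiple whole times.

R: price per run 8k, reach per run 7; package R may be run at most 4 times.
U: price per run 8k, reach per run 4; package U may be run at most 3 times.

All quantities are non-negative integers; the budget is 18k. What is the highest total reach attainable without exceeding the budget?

This is a bounded integer knapsack.
2×R: price 16 ≤ 18, reach 2·7 = 14.
1×R and 1×U: price 16 ≤ 18, reach 1·7 + 1·4 = 11.
Best is 14.

14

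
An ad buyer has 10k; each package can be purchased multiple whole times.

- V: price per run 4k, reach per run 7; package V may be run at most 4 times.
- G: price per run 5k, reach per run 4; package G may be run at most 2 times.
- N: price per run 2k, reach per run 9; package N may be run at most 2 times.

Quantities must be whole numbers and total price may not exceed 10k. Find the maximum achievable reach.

25

1×V and 2×N: price 8 ≤ 10, reach 1·7 + 2·9 = 25.
2×V and 1×N: price 10 ≤ 10, reach 2·7 + 1·9 = 23.
Best is 25.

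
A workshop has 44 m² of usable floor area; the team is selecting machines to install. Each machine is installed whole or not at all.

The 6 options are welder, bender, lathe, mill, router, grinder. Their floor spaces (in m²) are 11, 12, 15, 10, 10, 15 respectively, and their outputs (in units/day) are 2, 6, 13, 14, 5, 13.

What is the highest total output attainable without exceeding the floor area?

40

bender + mill + grinder: floor space 12 + 10 + 15 = 37 ≤ 44, output 6 + 14 + 13 = 33.
bender + lathe + mill: floor space 12 + 15 + 10 = 37 ≤ 44, output 6 + 13 + 14 = 33.
lathe + mill + grinder: floor space 15 + 10 + 15 = 40 ≤ 44, output 13 + 14 + 13 = 40.
Best is lathe, mill, and grinder with total output 40.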